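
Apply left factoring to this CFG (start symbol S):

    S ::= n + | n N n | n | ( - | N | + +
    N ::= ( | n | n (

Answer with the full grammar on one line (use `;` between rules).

S has alternatives sharing prefix 'n': factor to S → n S' with S' → + | N n | ε.
N has alternatives sharing prefix 'n': factor to N → n N' with N' → ε | (.

S ::= ( - | N | + + | n S'; N ::= ( | n N'; S' ::= + | N n | ε; N' ::= ε | (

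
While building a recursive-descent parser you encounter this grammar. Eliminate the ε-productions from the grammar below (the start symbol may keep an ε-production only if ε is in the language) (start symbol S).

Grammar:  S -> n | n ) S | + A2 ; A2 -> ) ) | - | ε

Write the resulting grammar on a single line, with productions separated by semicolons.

S -> n | n ) S | + A2 | +; A2 -> ) ) | -

Nullable nonterminals: {A2}.
ε ∉ L(G), so no ε-production is kept.
Add the nullable-subset variants: S → + A2 gives + A2 | +.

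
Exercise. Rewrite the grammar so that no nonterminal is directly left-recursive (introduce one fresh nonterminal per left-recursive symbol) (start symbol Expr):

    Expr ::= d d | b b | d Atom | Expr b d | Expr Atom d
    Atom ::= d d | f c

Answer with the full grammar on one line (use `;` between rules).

Directly left-recursive nonterminal: Expr.
For Expr: α = {b d, Atom d}, β = {d d, b b, d Atom}. Rewrite as Expr → β Expr1 and Expr1 → α Expr1 | ε.

Expr ::= d d Expr1 | b b Expr1 | d Atom Expr1; Atom ::= d d | f c; Expr1 ::= b d Expr1 | Atom d Expr1 | ε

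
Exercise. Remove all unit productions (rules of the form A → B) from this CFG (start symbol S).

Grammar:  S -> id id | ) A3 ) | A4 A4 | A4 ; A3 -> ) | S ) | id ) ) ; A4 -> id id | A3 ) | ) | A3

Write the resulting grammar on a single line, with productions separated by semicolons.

S -> id id | A3 ) | ) | ) A3 ) | A4 A4 | S ) | id ) ); A3 -> ) | S ) | id ) ); A4 -> id id | A3 ) | ) | S ) | id ) )

Unit pairs: A4 ⇒* {A3}; S ⇒* {A3, A4}.
For each unit pair (A, B), copy every non-unit production of B to A, then drop all unit productions.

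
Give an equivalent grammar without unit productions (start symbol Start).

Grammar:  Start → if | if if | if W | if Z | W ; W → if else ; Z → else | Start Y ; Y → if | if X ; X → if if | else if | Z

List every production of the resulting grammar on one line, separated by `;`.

Start → if | if if | if W | if Z | if else; W → if else; Z → else | Start Y; Y → if | if X; X → else | Start Y | if if | else if

Unit pairs: Start ⇒* {W}; X ⇒* {Z}.
Replace each nonterminal's rules with the union of the non-unit rules of every nonterminal it unit-derives.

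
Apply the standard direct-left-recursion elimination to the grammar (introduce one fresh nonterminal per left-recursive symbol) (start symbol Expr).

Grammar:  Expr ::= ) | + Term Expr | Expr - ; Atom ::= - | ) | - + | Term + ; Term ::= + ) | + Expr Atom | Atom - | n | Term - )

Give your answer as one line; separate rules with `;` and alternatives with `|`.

Directly left-recursive nonterminals: Expr, Term.
For Expr: α = {-}, β = {), + Term Expr}. Rewrite as Expr → β Expr1 and Expr1 → α Expr1 | ε.
For Term: α = {- )}, β = {+ ), + Expr Atom, Atom -, n}. Rewrite as Term → β Term1 and Term1 → α Term1 | ε.

Expr ::= ) Expr1 | + Term Expr Expr1; Atom ::= - | ) | - + | Term +; Term ::= + ) Term1 | + Expr Atom Term1 | Atom - Term1 | n Term1; Expr1 ::= - Expr1 | ε; Term1 ::= - ) Term1 | ε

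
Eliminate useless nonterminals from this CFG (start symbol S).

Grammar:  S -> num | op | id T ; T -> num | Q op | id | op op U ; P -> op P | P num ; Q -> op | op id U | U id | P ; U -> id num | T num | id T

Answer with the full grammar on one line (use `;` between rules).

Generating nonterminals: {Q, S, T, U}.
Reachable from S after that: {Q, S, T, U}.
Removed useless symbols: {P} and every production mentioning them.

S -> num | op | id T; T -> num | Q op | id | op op U; Q -> op | op id U | U id; U -> id num | T num | id T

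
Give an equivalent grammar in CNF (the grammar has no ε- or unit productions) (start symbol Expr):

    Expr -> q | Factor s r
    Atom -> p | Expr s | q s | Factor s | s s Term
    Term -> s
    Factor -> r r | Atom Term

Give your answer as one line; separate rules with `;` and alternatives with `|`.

Expr -> q | Factor Y1; Atom -> p | Expr X1 | X3 X1 | Factor X1 | X1 Y2; Term -> s; Factor -> X2 X2 | Atom Term; X1 -> s; X2 -> r; X3 -> q; Y1 -> X1 X2; Y2 -> X1 Term

Introduce a nonterminal for each terminal appearing in a rule of length ≥ 2: X1 → s, X2 → r, X3 → q.
Binarize each right-hand side of length ≥ 3 by chaining fresh nonterminals (Y1, Y2, …): affected rules were Expr → Factor X1 X2; Atom → X1 X1 Term.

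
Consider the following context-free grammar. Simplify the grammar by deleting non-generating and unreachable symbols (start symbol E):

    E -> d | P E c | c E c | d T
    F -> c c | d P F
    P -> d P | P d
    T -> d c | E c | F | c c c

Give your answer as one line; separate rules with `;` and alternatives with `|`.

E -> d | c E c | d T; F -> c c; T -> d c | E c | F | c c c

Generating nonterminals: {E, F, T}.
Reachable from E after that: {E, F, T}.
Removed useless symbols: {P} and every production mentioning them.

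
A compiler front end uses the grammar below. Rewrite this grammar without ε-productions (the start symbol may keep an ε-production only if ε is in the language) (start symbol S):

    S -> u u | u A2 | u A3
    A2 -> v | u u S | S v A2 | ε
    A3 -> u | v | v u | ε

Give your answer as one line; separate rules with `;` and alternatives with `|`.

The nullable symbols are {A2, A3}.
ε ∉ L(G), so no ε-production is kept.
Add the nullable-subset variants: S → u A2 gives u A2 | u. A2 → S v A2 gives S v A2 | S v.

S -> u u | u A2 | u | u A3; A2 -> v | u u S | S v A2 | S v; A3 -> u | v | v u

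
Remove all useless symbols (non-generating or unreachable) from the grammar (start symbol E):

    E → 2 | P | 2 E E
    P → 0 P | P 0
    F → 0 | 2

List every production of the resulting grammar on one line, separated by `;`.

Generating nonterminals: {E, F}.
Reachable from E after that: {E}.
Removed useless symbols: {F, P} and every production mentioning them.

E → 2 | 2 E E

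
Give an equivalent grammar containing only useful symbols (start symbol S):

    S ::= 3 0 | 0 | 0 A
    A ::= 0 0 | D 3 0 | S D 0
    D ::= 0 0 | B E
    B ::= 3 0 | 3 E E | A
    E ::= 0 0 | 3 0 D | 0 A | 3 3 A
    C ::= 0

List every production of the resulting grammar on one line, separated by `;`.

S ::= 3 0 | 0 | 0 A; A ::= 0 0 | D 3 0 | S D 0; D ::= 0 0 | B E; B ::= 3 0 | 3 E E | A; E ::= 0 0 | 3 0 D | 0 A | 3 3 A

Generating nonterminals: {A, B, C, D, E, S}.
Reachable from S after that: {A, B, D, E, S}.
Removed useless symbols: {C} and every production mentioning them.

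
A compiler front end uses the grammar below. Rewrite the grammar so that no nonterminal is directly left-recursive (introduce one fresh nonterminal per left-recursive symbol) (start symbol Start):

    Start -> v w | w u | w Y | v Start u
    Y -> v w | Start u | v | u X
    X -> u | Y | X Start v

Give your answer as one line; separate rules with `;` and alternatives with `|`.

Directly left-recursive nonterminal: X.
For X: α = {Start v}, β = {u, Y}. Rewrite as X → β X1 and X1 → α X1 | ε.

Start -> v w | w u | w Y | v Start u; Y -> v w | Start u | v | u X; X -> u X1 | Y X1; X1 -> Start v X1 | ε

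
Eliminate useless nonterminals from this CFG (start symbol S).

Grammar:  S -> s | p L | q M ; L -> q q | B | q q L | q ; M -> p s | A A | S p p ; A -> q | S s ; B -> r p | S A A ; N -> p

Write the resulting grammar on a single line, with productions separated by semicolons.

S -> s | p L | q M; L -> q q | B | q q L | q; M -> p s | A A | S p p; A -> q | S s; B -> r p | S A A

Generating nonterminals: {A, B, L, M, N, S}.
Reachable from S after that: {A, B, L, M, S}.
Removed useless symbols: {N} and every production mentioning them.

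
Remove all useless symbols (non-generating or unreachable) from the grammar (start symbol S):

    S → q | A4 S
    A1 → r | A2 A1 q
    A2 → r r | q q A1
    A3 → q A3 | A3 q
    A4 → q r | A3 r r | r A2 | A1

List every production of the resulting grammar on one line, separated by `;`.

S → q | A4 S; A1 → r | A2 A1 q; A2 → r r | q q A1; A4 → q r | r A2 | A1

Generating nonterminals: {A1, A2, A4, S}.
Reachable from S after that: {A1, A2, A4, S}.
Removed useless symbols: {A3} and every production mentioning them.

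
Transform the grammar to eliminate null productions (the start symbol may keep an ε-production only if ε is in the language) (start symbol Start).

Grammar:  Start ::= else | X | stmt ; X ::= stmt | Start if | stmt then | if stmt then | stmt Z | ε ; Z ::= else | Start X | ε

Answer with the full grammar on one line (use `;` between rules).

Nullable nonterminals: {Start, X, Z}.
ε ∈ L(G) since Start is nullable, so keep Start → ε.
Expand every rule over subsets of its nullable positions: X → Start if gives Start if | if. Z → Start X gives Start X | Start | X.

Start ::= else | X | stmt | ε; X ::= stmt | Start if | if | stmt then | if stmt then | stmt Z; Z ::= else | Start X | Start | X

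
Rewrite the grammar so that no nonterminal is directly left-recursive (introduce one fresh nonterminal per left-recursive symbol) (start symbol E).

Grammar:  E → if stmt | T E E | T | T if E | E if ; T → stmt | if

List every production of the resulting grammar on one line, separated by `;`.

E → if stmt E' | T E E E' | T E' | T if E E'; T → stmt | if; E' → if E' | ε

Directly left-recursive nonterminal: E.
For E: α = {if}, β = {if stmt, T E E, T, T if E}. Rewrite as E → β E' and E' → α E' | ε.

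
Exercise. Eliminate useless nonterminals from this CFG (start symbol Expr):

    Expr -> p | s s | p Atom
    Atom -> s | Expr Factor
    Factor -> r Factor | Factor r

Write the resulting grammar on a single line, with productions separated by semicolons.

Generating nonterminals: {Atom, Expr}.
Reachable from Expr after that: {Atom, Expr}.
Removed useless symbols: {Factor} and every production mentioning them.

Expr -> p | s s | p Atom; Atom -> s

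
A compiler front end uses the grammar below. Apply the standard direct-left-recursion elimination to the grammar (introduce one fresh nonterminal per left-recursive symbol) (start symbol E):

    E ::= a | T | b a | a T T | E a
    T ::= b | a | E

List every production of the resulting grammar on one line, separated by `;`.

E ::= a E' | T E' | b a E' | a T T E'; T ::= b | a | E; E' ::= a E' | ε

Left recursion appears on E.
For E: α = {a}, β = {a, T, b a, a T T}. Rewrite as E → β E' and E' → α E' | ε.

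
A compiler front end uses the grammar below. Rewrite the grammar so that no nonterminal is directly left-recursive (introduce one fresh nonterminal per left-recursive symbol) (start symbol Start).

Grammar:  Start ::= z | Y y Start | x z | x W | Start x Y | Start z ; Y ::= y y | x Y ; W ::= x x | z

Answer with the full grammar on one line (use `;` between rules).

Start ::= z Start1 | Y y Start Start1 | x z Start1 | x W Start1; Y ::= y y | x Y; W ::= x x | z; Start1 ::= x Y Start1 | z Start1 | ε

Directly left-recursive nonterminal: Start.
For Start: α = {x Y, z}, β = {z, Y y Start, x z, x W}. Rewrite as Start → β Start1 and Start1 → α Start1 | ε.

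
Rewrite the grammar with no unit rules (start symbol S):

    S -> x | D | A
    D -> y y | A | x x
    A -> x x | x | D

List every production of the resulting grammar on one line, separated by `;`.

Unit pairs: A ⇒* {D}; D ⇒* {A}; S ⇒* {A, D}.
For every A with A ⇒* B via unit rules, add B's non-unit alternatives to A; then delete every rule of the form X → Y.

S -> y y | x x | x; D -> y y | x x | x; A -> y y | x x | x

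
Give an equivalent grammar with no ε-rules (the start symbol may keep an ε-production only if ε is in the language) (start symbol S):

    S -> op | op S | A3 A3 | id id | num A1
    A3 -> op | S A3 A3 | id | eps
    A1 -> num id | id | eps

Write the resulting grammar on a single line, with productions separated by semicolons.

S -> op | op S | A3 A3 | A3 | id id | num A1 | num | eps; A3 -> op | S A3 A3 | S A3 | S | A3 A3 | id; A1 -> num id | id

Nullable set = {A1, A3, S}.
ε ∈ L(G) since S is nullable, so keep S → ε.
Add the nullable-subset variants: S → A3 A3 gives A3 A3 | A3. S → num A1 gives num A1 | num. A3 → S A3 A3 gives S A3 A3 | S A3 | S | A3 A3.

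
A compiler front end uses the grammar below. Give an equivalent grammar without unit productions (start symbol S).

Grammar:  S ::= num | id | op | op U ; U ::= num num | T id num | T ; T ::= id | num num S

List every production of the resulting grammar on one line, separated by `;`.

Unit pairs: U ⇒* {T}.
For each unit pair (A, B), copy every non-unit production of B to A, then drop all unit productions.

S ::= num | id | op | op U; U ::= num num | T id num | id | num num S; T ::= id | num num S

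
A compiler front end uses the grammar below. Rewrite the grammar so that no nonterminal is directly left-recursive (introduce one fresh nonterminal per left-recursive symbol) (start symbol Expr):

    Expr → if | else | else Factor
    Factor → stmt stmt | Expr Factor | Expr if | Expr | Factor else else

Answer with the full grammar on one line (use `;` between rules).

Expr → if | else | else Factor; Factor → stmt stmt Factor1 | Expr Factor Factor1 | Expr if Factor1 | Expr Factor1; Factor1 → else else Factor1 | ε

Factor is directly left-recursive.
For Factor: α = {else else}, β = {stmt stmt, Expr Factor, Expr if, Expr}. Rewrite as Factor → β Factor1 and Factor1 → α Factor1 | ε.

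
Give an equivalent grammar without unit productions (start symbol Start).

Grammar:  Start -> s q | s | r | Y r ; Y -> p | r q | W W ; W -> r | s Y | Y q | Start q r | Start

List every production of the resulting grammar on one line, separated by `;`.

Unit pairs: W ⇒* {Start}.
Replace each nonterminal's rules with the union of the non-unit rules of every nonterminal it unit-derives.

Start -> s q | s | r | Y r; Y -> p | r q | W W; W -> s q | s | r | Y r | s Y | Y q | Start q r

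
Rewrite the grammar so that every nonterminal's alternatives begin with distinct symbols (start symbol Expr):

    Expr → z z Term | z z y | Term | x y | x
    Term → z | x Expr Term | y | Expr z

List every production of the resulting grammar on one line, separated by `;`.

Expr has alternatives sharing prefix 'z z': factor to Expr → z z Expr1 with Expr1 → Term | y.
Expr has alternatives sharing prefix 'x': factor to Expr → x Expr2 with Expr2 → y | ε.

Expr → Term | z z Expr1 | x Expr2; Term → z | x Expr Term | y | Expr z; Expr1 → Term | y; Expr2 → y | ε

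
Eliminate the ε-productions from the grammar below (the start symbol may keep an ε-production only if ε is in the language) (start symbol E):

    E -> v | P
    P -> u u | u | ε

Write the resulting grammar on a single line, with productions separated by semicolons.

E -> v | P | ε; P -> u u | u

The nullable symbols are {E, P}.
ε ∈ L(G) since E is nullable, so keep E → ε.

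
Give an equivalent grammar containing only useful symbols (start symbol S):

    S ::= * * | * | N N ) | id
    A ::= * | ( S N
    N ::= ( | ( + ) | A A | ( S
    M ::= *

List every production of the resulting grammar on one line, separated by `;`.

Generating nonterminals: {A, M, N, S}.
Reachable from S after that: {A, N, S}.
Removed useless symbols: {M} and every production mentioning them.

S ::= * * | * | N N ) | id; A ::= * | ( S N; N ::= ( | ( + ) | A A | ( S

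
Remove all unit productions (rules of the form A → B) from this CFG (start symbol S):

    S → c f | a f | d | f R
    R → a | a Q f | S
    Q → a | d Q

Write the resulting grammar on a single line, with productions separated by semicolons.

S → c f | a f | d | f R; R → c f | a f | d | f R | a | a Q f; Q → a | d Q

Unit pairs: R ⇒* {S}.
For every A with A ⇒* B via unit rules, add B's non-unit alternatives to A; then delete every rule of the form X → Y.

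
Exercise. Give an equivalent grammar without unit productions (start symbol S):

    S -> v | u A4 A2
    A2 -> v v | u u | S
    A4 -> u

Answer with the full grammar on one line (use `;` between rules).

Unit pairs: A2 ⇒* {S}.
Replace each nonterminal's rules with the union of the non-unit rules of every nonterminal it unit-derives.

S -> v | u A4 A2; A2 -> v v | u u | v | u A4 A2; A4 -> u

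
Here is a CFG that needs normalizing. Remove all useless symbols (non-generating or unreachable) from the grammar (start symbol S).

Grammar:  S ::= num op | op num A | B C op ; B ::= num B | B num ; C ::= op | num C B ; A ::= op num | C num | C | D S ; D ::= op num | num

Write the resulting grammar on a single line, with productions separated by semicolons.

Generating nonterminals: {A, C, D, S}.
Reachable from S after that: {A, C, D, S}.
Removed useless symbols: {B} and every production mentioning them.

S ::= num op | op num A; C ::= op; A ::= op num | C num | C | D S; D ::= op num | num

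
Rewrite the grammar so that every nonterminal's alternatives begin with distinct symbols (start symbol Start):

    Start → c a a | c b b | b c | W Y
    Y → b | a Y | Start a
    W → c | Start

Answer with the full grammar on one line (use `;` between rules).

Start → b c | W Y | c Start1; Y → b | a Y | Start a; W → c | Start; Start1 → a a | b b

Start has alternatives sharing prefix 'c': factor to Start → c Start1 with Start1 → a a | b b.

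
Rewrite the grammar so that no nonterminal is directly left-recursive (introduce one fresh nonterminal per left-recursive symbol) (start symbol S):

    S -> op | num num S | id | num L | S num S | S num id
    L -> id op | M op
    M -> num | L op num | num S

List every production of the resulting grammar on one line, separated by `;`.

S -> op S' | num num S S' | id S' | num L S'; L -> id op | M op; M -> num | L op num | num S; S' -> num S S' | num id S' | ε

Left recursion appears on S.
For S: α = {num S, num id}, β = {op, num num S, id, num L}. Rewrite as S → β S' and S' → α S' | ε.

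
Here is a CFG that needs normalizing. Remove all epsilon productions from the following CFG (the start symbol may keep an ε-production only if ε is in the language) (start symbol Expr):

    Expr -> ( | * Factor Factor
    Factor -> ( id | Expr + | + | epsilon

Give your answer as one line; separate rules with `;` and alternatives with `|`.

Nullable nonterminals: {Factor}.
ε ∉ L(G), so no ε-production is kept.
For each production, add variants omitting each subset of nullable occurrences: Expr → * Factor Factor gives * Factor Factor | * Factor | *.

Expr -> ( | * Factor Factor | * Factor | *; Factor -> ( id | Expr + | +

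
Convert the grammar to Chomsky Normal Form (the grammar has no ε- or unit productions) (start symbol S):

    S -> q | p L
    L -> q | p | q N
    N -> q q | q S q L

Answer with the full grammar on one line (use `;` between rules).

Introduce a nonterminal for each terminal appearing in a rule of length ≥ 2: X1 → p, X2 → q.
Binarize each right-hand side of length ≥ 3 by chaining fresh nonterminals (Y1, Y2, …): affected rules were N → X2 S X2 L.

S -> q | X1 L; L -> q | p | X2 N; N -> X2 X2 | X2 Y1; X1 -> p; X2 -> q; Y1 -> S Y2; Y2 -> X2 L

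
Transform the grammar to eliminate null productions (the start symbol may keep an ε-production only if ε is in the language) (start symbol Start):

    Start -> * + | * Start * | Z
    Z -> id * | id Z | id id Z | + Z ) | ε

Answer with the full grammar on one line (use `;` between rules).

Nullable nonterminals: {Start, Z}.
ε ∈ L(G) since Start is nullable, so keep Start → ε.
For each production, add variants omitting each subset of nullable occurrences: Start → * Start * gives * Start * | * *. Z → id Z gives id Z | id. Z → id id Z gives id id Z | id id. Z → + Z ) gives + Z ) | + ).

Start -> * + | * Start * | * * | Z | ε; Z -> id * | id Z | id | id id Z | id id | + Z ) | + )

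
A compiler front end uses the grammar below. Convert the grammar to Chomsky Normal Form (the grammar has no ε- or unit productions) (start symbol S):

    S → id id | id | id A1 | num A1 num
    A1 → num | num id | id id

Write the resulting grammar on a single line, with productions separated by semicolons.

S → X1 X1 | id | X1 A1 | X2 Y1; A1 → num | X2 X1 | X1 X1; X1 → id; X2 → num; Y1 → A1 X2

Introduce a nonterminal for each terminal appearing in a rule of length ≥ 2: X1 → id, X2 → num.
Binarize each right-hand side of length ≥ 3 by chaining fresh nonterminals (Y1, Y2, …): affected rules were S → X2 A1 X2.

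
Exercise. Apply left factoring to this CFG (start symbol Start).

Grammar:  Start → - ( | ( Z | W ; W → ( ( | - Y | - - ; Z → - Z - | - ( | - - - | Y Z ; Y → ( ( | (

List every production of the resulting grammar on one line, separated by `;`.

W has alternatives sharing prefix '-': factor to W → - W1 with W1 → Y | -.
Z has alternatives sharing prefix '-': factor to Z → - Z1 with Z1 → Z - | ( | - -.
Y has alternatives sharing prefix '(': factor to Y → ( Y1 with Y1 → ( | ε.

Start → - ( | ( Z | W; W → ( ( | - W1; Z → Y Z | - Z1; Y → ( Y1; W1 → Y | -; Z1 → Z - | ( | - -; Y1 → ( | ε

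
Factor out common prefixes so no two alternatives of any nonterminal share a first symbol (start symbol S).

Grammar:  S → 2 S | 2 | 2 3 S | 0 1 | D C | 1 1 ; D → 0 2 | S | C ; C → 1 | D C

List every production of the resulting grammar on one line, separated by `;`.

S has alternatives sharing prefix '2': factor to S → 2 S' with S' → S | ε | 3 S.

S → 0 1 | D C | 1 1 | 2 S'; D → 0 2 | S | C; C → 1 | D C; S' → S | ε | 3 S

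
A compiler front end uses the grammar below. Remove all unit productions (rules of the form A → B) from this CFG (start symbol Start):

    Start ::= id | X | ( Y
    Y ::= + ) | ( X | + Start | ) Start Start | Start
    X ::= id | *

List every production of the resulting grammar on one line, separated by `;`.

Unit pairs: Start ⇒* {X}; Y ⇒* {Start, X}.
For every A with A ⇒* B via unit rules, add B's non-unit alternatives to A; then delete every rule of the form X → Y.

Start ::= id | ( Y | *; Y ::= id | ( Y | * | + ) | ( X | + Start | ) Start Start; X ::= id | *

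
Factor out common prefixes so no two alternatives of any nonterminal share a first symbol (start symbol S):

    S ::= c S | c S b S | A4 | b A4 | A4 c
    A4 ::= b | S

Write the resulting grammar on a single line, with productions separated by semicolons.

S has alternatives sharing prefix 'c S': factor to S → c S S' with S' → ε | b S.
S has alternatives sharing prefix 'A4': factor to S → A4 S'' with S'' → ε | c.

S ::= b A4 | c S S' | A4 S''; A4 ::= b | S; S' ::= eps | b S; S'' ::= eps | c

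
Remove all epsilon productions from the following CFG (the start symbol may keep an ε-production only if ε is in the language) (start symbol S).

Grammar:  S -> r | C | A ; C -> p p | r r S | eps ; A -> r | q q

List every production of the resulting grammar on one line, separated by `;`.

The nullable symbols are {C, S}.
ε ∈ L(G) since S is nullable, so keep S → ε.
Expand every rule over subsets of its nullable positions: C → r r S gives r r S | r r.

S -> r | C | A | ε; C -> p p | r r S | r r; A -> r | q q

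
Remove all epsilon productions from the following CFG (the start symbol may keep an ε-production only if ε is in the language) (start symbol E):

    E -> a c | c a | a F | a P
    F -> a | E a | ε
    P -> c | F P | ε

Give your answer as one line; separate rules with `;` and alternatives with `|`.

E -> a c | c a | a F | a | a P; F -> a | E a; P -> c | F P | F

Nullable nonterminals: {F, P}.
ε ∉ L(G), so no ε-production is kept.
For each production, add variants omitting each subset of nullable occurrences: E → a F gives a F | a. P → F P gives F P | F.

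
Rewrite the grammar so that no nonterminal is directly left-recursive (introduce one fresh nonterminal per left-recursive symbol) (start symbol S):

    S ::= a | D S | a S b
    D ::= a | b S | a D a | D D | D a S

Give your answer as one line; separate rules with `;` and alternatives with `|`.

S ::= a | D S | a S b; D ::= a D' | b S D' | a D a D'; D' ::= D D' | a S D' | eps

Left recursion appears on D.
For D: α = {D, a S}, β = {a, b S, a D a}. Rewrite as D → β D' and D' → α D' | ε.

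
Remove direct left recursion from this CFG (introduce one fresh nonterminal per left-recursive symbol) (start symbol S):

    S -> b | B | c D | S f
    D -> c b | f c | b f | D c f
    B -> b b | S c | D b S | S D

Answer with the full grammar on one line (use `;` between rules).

S, D are directly left-recursive.
For S: α = {f}, β = {b, B, c D}. Rewrite as S → β S' and S' → α S' | ε.
For D: α = {c f}, β = {c b, f c, b f}. Rewrite as D → β D' and D' → α D' | ε.

S -> b S' | B S' | c D S'; D -> c b D' | f c D' | b f D'; B -> b b | S c | D b S | S D; S' -> f S' | epsilon; D' -> c f D' | epsilon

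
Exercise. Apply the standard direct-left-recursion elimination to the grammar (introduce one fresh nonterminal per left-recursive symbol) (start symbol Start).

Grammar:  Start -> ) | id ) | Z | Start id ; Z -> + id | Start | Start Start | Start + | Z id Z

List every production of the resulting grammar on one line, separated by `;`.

Start -> ) Start1 | id ) Start1 | Z Start1; Z -> + id Z1 | Start Z1 | Start Start Z1 | Start + Z1; Start1 -> id Start1 | ε; Z1 -> id Z Z1 | ε

Start, Z are directly left-recursive.
For Start: α = {id}, β = {), id ), Z}. Rewrite as Start → β Start1 and Start1 → α Start1 | ε.
For Z: α = {id Z}, β = {+ id, Start, Start Start, Start +}. Rewrite as Z → β Z1 and Z1 → α Z1 | ε.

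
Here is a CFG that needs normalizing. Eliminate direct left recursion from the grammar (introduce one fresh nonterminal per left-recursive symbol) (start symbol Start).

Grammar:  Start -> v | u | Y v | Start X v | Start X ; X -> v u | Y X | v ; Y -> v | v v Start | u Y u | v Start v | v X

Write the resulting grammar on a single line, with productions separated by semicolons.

Start -> v Start1 | u Start1 | Y v Start1; X -> v u | Y X | v; Y -> v | v v Start | u Y u | v Start v | v X; Start1 -> X v Start1 | X Start1 | epsilon

Directly left-recursive nonterminal: Start.
For Start: α = {X v, X}, β = {v, u, Y v}. Rewrite as Start → β Start1 and Start1 → α Start1 | ε.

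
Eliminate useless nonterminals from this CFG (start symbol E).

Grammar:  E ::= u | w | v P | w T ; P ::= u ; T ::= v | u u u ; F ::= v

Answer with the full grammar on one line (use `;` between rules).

Generating nonterminals: {E, F, P, T}.
Reachable from E after that: {E, P, T}.
Removed useless symbols: {F} and every production mentioning them.

E ::= u | w | v P | w T; P ::= u; T ::= v | u u u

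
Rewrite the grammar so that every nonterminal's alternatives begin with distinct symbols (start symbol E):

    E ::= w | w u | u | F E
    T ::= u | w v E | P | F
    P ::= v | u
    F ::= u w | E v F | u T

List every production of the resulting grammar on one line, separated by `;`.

E ::= u | F E | w E'; T ::= u | w v E | P | F; P ::= v | u; F ::= E v F | u F'; E' ::= ε | u; F' ::= w | T

E has alternatives sharing prefix 'w': factor to E → w E' with E' → ε | u.
F has alternatives sharing prefix 'u': factor to F → u F' with F' → w | T.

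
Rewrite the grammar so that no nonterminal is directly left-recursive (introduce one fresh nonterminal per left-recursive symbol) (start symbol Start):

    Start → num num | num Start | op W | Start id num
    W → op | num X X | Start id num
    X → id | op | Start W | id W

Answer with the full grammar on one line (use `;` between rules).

Start → num num Start1 | num Start Start1 | op W Start1; W → op | num X X | Start id num; X → id | op | Start W | id W; Start1 → id num Start1 | ε

Directly left-recursive nonterminal: Start.
For Start: α = {id num}, β = {num num, num Start, op W}. Rewrite as Start → β Start1 and Start1 → α Start1 | ε.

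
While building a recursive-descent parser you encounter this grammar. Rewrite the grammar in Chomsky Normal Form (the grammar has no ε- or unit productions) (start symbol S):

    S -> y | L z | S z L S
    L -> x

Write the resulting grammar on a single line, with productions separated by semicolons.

Introduce a nonterminal for each terminal appearing in a rule of length ≥ 2: X1 → z.
Binarize each right-hand side of length ≥ 3 by chaining fresh nonterminals (Y1, Y2, …): affected rules were S → S X1 L S.

S -> y | L X1 | S Y1; L -> x; X1 -> z; Y1 -> X1 Y2; Y2 -> L S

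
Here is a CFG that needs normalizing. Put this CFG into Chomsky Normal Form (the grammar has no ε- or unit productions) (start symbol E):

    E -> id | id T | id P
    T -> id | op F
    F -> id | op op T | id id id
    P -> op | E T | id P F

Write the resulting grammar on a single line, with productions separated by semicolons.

E -> id | X1 T | X1 P; T -> id | X2 F; F -> id | X2 Y1 | X1 Y2; P -> op | E T | X1 Y3; X1 -> id; X2 -> op; Y1 -> X2 T; Y2 -> X1 X1; Y3 -> P F

Introduce a nonterminal for each terminal appearing in a rule of length ≥ 2: X1 → id, X2 → op.
Binarize each right-hand side of length ≥ 3 by chaining fresh nonterminals (Y1, Y2, …): affected rules were F → X2 X2 T; F → X1 X1 X1; P → X1 P F.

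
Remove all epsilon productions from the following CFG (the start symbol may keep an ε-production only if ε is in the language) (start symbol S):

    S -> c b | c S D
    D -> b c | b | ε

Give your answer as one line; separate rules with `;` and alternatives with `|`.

S -> c b | c S D | c S; D -> b c | b

Nullable set = {D}.
ε ∉ L(G), so no ε-production is kept.
Expand every rule over subsets of its nullable positions: S → c S D gives c S D | c S.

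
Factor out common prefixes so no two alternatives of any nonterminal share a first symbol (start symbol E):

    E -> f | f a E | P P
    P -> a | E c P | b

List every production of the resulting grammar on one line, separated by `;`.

E -> P P | f E'; P -> a | E c P | b; E' -> ε | a E

E has alternatives sharing prefix 'f': factor to E → f E' with E' → ε | a E.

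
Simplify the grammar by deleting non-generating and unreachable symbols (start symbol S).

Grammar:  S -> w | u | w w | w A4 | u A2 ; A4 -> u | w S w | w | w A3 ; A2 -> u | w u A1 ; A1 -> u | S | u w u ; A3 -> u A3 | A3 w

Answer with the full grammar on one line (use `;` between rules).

S -> w | u | w w | w A4 | u A2; A4 -> u | w S w | w; A2 -> u | w u A1; A1 -> u | S | u w u

Generating nonterminals: {A1, A2, A4, S}.
Reachable from S after that: {A1, A2, A4, S}.
Removed useless symbols: {A3} and every production mentioning them.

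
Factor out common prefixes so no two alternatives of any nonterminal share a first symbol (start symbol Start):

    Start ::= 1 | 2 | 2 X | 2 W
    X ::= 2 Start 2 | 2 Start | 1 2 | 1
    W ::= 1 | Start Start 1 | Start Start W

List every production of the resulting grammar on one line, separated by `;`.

Start ::= 1 | 2 Start1; X ::= 2 Start X1 | 1 X2; W ::= 1 | Start Start W1; Start1 ::= ε | X | W; X1 ::= 2 | ε; X2 ::= 2 | ε; W1 ::= 1 | W

Start has alternatives sharing prefix '2': factor to Start → 2 Start1 with Start1 → ε | X | W.
X has alternatives sharing prefix '2 Start': factor to X → 2 Start X1 with X1 → 2 | ε.
X has alternatives sharing prefix '1': factor to X → 1 X2 with X2 → 2 | ε.
W has alternatives sharing prefix 'Start Start': factor to W → Start Start W1 with W1 → 1 | W.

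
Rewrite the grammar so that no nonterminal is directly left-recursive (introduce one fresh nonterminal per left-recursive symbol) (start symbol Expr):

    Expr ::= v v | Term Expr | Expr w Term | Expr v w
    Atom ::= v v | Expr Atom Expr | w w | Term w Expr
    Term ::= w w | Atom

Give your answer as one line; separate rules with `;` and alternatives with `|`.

Left recursion appears on Expr.
For Expr: α = {w Term, v w}, β = {v v, Term Expr}. Rewrite as Expr → β Expr1 and Expr1 → α Expr1 | ε.

Expr ::= v v Expr1 | Term Expr Expr1; Atom ::= v v | Expr Atom Expr | w w | Term w Expr; Term ::= w w | Atom; Expr1 ::= w Term Expr1 | v w Expr1 | eps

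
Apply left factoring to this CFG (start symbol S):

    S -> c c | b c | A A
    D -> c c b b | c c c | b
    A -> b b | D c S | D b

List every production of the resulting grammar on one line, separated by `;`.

S -> c c | b c | A A; D -> b | c c D'; A -> b b | D A'; D' -> b b | c; A' -> c S | b

D has alternatives sharing prefix 'c c': factor to D → c c D' with D' → b b | c.
A has alternatives sharing prefix 'D': factor to A → D A' with A' → c S | b.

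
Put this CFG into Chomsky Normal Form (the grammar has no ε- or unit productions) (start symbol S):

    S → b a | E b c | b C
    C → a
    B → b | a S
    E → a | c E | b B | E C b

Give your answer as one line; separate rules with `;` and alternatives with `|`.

Introduce a nonterminal for each terminal appearing in a rule of length ≥ 2: X1 → b, X2 → a, X3 → c.
Binarize each right-hand side of length ≥ 3 by chaining fresh nonterminals (Y1, Y2, …): affected rules were S → E X1 X3; E → E C X1.

S → X1 X2 | E Y1 | X1 C; C → a; B → b | X2 S; E → a | X3 E | X1 B | E Y2; X1 → b; X2 → a; X3 → c; Y1 → X1 X3; Y2 → C X1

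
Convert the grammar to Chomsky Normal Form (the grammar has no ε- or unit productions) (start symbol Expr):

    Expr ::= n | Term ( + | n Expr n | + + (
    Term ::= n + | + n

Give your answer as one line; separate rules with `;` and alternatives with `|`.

Expr ::= n | Term Y1 | X3 Y2 | X2 Y3; Term ::= X3 X2 | X2 X3; X1 ::= (; X2 ::= +; X3 ::= n; Y1 ::= X1 X2; Y2 ::= Expr X3; Y3 ::= X2 X1

Introduce a nonterminal for each terminal appearing in a rule of length ≥ 2: X1 → (, X2 → +, X3 → n.
Binarize each right-hand side of length ≥ 3 by chaining fresh nonterminals (Y1, Y2, …): affected rules were Expr → Term X1 X2; Expr → X3 Expr X3; Expr → X2 X2 X1.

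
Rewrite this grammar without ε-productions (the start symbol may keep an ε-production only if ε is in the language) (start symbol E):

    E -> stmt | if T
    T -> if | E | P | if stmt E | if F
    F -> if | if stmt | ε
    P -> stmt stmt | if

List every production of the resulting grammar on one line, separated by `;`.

The nullable symbols are {F}.
ε ∉ L(G), so no ε-production is kept.

E -> stmt | if T; T -> if | E | P | if stmt E | if F; F -> if | if stmt; P -> stmt stmt | if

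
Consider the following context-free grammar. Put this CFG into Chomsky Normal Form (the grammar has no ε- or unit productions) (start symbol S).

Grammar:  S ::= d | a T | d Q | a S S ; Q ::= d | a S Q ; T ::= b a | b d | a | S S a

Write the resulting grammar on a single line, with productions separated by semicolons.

Introduce a nonterminal for each terminal appearing in a rule of length ≥ 2: X1 → a, X2 → d, X3 → b.
Binarize each right-hand side of length ≥ 3 by chaining fresh nonterminals (Y1, Y2, …): affected rules were S → X1 S S; Q → X1 S Q; T → S S X1.

S ::= d | X1 T | X2 Q | X1 Y1; Q ::= d | X1 Y2; T ::= X3 X1 | X3 X2 | a | S Y3; X1 ::= a; X2 ::= d; X3 ::= b; Y1 ::= S S; Y2 ::= S Q; Y3 ::= S X1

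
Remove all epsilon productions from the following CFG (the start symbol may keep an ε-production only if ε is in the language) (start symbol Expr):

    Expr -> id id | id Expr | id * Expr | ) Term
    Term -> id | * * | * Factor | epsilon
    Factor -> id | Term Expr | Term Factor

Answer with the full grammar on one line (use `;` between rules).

Expr -> id id | id Expr | id * Expr | ) Term | ); Term -> id | * * | * Factor; Factor -> id | Term Expr | Expr | Term Factor

Nullable set = {Term}.
ε ∉ L(G), so no ε-production is kept.
Expand every rule over subsets of its nullable positions: Expr → ) Term gives ) Term | ). Factor → Term Expr gives Term Expr | Expr.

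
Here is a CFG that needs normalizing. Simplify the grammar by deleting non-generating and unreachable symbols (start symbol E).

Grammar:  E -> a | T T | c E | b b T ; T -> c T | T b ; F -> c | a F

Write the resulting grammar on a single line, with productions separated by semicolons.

Generating nonterminals: {E, F}.
Reachable from E after that: {E}.
Removed useless symbols: {F, T} and every production mentioning them.

E -> a | c E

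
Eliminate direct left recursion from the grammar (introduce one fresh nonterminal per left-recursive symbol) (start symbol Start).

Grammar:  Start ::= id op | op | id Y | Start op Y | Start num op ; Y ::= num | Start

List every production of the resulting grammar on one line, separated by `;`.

Start is directly left-recursive.
For Start: α = {op Y, num op}, β = {id op, op, id Y}. Rewrite as Start → β Start1 and Start1 → α Start1 | ε.

Start ::= id op Start1 | op Start1 | id Y Start1; Y ::= num | Start; Start1 ::= op Y Start1 | num op Start1 | ε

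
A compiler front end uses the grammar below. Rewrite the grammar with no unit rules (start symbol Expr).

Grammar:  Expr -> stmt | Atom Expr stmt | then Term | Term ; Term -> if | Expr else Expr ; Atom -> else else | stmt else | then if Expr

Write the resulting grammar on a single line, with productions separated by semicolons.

Expr -> if | Expr else Expr | stmt | Atom Expr stmt | then Term; Term -> if | Expr else Expr; Atom -> else else | stmt else | then if Expr

Unit pairs: Expr ⇒* {Term}.
For every A with A ⇒* B via unit rules, add B's non-unit alternatives to A; then delete every rule of the form X → Y.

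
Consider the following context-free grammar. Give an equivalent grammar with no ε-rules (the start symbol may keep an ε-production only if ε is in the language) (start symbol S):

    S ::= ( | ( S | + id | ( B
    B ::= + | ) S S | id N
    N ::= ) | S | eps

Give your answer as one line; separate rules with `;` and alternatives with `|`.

Nullable nonterminals: {N}.
ε ∉ L(G), so no ε-production is kept.
Expand every rule over subsets of its nullable positions: B → id N gives id N | id.

S ::= ( | ( S | + id | ( B; B ::= + | ) S S | id N | id; N ::= ) | S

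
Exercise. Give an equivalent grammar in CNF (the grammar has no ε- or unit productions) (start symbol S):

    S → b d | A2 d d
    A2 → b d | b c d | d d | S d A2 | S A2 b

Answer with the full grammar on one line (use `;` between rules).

S → X1 X2 | A2 Y1; A2 → X1 X2 | X1 Y2 | X2 X2 | S Y3 | S Y4; X1 → b; X2 → d; X3 → c; Y1 → X2 X2; Y2 → X3 X2; Y3 → X2 A2; Y4 → A2 X1

Introduce a nonterminal for each terminal appearing in a rule of length ≥ 2: X1 → b, X2 → d, X3 → c.
Binarize each right-hand side of length ≥ 3 by chaining fresh nonterminals (Y1, Y2, …): affected rules were S → A2 X2 X2; A2 → X1 X3 X2; A2 → S X2 A2; A2 → S A2 X1.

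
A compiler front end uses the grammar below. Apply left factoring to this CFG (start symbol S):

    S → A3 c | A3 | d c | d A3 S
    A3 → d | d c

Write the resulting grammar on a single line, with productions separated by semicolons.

S → A3 S' | d S''; A3 → d A3'; S' → c | ε; S'' → c | A3 S; A3' → ε | c

S has alternatives sharing prefix 'A3': factor to S → A3 S' with S' → c | ε.
S has alternatives sharing prefix 'd': factor to S → d S'' with S'' → c | A3 S.
A3 has alternatives sharing prefix 'd': factor to A3 → d A3' with A3' → ε | c.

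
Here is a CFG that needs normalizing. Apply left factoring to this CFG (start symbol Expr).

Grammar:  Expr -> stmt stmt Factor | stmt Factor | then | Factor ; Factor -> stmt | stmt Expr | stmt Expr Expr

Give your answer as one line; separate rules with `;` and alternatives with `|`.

Expr -> then | Factor | stmt Expr1; Factor -> stmt Factor1; Expr1 -> stmt Factor | Factor; Factor1 -> ε | Expr Factor11; Factor11 -> ε | Expr

Expr has alternatives sharing prefix 'stmt': factor to Expr → stmt Expr1 with Expr1 → stmt Factor | Factor.
Factor has alternatives sharing prefix 'stmt': factor to Factor → stmt Factor1 with Factor1 → ε | Expr | Expr Expr.
Factor1 has alternatives sharing prefix 'Expr': factor to Factor1 → Expr Factor11 with Factor11 → ε | Expr.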